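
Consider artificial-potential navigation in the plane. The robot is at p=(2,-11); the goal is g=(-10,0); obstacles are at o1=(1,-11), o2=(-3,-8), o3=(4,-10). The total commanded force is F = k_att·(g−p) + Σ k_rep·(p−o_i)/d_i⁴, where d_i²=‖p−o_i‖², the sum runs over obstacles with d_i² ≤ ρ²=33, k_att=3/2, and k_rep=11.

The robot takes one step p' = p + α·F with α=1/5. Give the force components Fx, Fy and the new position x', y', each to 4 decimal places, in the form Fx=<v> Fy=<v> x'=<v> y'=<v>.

Fx=-7.8800 Fy=16.0600 x'=0.4240 y'=-7.7880

F_att = 3/2·(g−p) = 3/2·(-12,11) = (-18.0000,16.5000)
o1: d²=1 ≤ ρ²=33; F_rep = 11·(1,0)/1² = (11.0000,0.0000)
o2: d²=34 > ρ²=33 → inactive
o3: d²=5 ≤ ρ²=33; F_rep = 11·(-2,-1)/5² = (-0.8800,-0.4400)
F = F_att + ΣF_rep = (-7.8800,16.0600)
p' = p + 1/5·F = (0.4240,-7.7880)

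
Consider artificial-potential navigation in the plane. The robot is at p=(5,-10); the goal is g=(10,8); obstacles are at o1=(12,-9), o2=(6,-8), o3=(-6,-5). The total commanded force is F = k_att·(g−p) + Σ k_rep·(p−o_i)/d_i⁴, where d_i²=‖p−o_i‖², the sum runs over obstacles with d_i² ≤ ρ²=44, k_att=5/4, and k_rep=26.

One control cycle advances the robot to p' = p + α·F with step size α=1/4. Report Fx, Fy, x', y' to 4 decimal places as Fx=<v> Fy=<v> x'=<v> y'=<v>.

F_att = 5/4·(g−p) = 5/4·(5,18) = (6.2500,22.5000)
o1: d²=50 > ρ²=44 → inactive
o2: d²=5 ≤ ρ²=44; F_rep = 26·(-1,-2)/5² = (-1.0400,-2.0800)
o3: d²=146 > ρ²=44 → inactive
F = F_att + ΣF_rep = (5.2100,20.4200)
p' = p + 1/4·F = (6.3025,-4.8950)

Fx=5.2100 Fy=20.4200 x'=6.3025 y'=-4.8950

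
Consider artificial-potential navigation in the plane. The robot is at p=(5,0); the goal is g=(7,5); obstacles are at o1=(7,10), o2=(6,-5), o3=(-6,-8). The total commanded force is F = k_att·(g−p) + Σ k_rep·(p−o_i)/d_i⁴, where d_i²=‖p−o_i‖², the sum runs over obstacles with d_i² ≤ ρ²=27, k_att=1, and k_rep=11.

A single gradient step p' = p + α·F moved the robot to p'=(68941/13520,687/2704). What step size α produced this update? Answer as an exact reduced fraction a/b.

F_att = 1·(g−p) = 1·(2,5) = (2.0000,5.0000)
o1: d²=104 > ρ²=27 → inactive
o2: d²=26 ≤ ρ²=27; F_rep = 11·(-1,5)/26² = (-0.0163,0.0814)
o3: d²=185 > ρ²=27 → inactive
F = F_att + ΣF_rep = (1.9837,5.0814)
Δp = p'−p = (0.0992,0.2541); α = Δx/Fx = (1341/13520) / (1341/676) = 1/20
check: Δy/Fy = (687/2704) / (3435/676) = 1/20 ✓

α = 1/20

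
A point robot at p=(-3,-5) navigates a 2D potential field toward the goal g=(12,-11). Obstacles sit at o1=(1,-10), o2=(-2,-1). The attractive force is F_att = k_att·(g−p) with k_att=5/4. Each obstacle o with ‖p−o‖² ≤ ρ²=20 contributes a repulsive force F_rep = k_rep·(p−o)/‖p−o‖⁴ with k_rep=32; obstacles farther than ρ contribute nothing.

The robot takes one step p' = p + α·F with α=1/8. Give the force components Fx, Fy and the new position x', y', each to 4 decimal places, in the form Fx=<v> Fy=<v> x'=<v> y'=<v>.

F_att = 5/4·(g−p) = 5/4·(15,-6) = (18.7500,-7.5000)
o1: d²=41 > ρ²=20 → inactive
o2: d²=17 ≤ ρ²=20; F_rep = 32·(-1,-4)/17² = (-0.1107,-0.4429)
F = F_att + ΣF_rep = (18.6393,-7.9429)
p' = p + 1/8·F = (-0.6701,-5.9929)

Fx=18.6393 Fy=-7.9429 x'=-0.6701 y'=-5.9929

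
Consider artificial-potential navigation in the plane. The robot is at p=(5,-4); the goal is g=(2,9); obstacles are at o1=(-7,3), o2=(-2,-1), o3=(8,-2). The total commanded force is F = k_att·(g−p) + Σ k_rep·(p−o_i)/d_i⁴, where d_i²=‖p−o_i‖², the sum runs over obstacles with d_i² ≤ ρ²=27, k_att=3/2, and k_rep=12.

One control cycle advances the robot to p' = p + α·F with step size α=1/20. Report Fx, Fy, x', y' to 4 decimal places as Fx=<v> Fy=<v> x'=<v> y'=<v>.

Fx=-4.7130 Fy=19.3580 x'=4.7643 y'=-3.0321

F_att = 3/2·(g−p) = 3/2·(-3,13) = (-4.5000,19.5000)
o1: d²=193 > ρ²=27 → inactive
o2: d²=58 > ρ²=27 → inactive
o3: d²=13 ≤ ρ²=27; F_rep = 12·(-3,-2)/13² = (-0.2130,-0.1420)
F = F_att + ΣF_rep = (-4.7130,19.3580)
p' = p + 1/20·F = (4.7643,-3.0321)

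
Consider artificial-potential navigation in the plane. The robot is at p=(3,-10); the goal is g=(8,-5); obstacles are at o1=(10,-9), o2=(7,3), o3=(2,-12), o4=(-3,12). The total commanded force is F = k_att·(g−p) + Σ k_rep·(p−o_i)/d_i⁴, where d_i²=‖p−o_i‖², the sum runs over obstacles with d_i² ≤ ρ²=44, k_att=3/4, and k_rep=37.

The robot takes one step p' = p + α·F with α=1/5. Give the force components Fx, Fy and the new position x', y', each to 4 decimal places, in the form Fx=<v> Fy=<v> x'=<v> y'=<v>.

F_att = 3/4·(g−p) = 3/4·(5,5) = (3.7500,3.7500)
o1: d²=50 > ρ²=44 → inactive
o2: d²=185 > ρ²=44 → inactive
o3: d²=5 ≤ ρ²=44; F_rep = 37·(1,2)/5² = (1.4800,2.9600)
o4: d²=520 > ρ²=44 → inactive
F = F_att + ΣF_rep = (5.2300,6.7100)
p' = p + 1/5·F = (4.0460,-8.6580)

Fx=5.2300 Fy=6.7100 x'=4.0460 y'=-8.6580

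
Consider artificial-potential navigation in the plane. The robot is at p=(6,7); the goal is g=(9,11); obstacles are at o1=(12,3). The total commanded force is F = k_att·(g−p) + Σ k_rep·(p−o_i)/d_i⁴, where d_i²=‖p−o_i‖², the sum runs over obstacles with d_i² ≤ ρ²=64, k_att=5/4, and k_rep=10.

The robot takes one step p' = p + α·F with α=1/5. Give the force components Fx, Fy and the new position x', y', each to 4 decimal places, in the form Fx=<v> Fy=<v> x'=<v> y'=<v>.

F_att = 5/4·(g−p) = 5/4·(3,4) = (3.7500,5.0000)
o1: d²=52 ≤ ρ²=64; F_rep = 10·(-6,4)/52² = (-0.0222,0.0148)
F = F_att + ΣF_rep = (3.7278,5.0148)
p' = p + 1/5·F = (6.7456,8.0030)

Fx=3.7278 Fy=5.0148 x'=6.7456 y'=8.0030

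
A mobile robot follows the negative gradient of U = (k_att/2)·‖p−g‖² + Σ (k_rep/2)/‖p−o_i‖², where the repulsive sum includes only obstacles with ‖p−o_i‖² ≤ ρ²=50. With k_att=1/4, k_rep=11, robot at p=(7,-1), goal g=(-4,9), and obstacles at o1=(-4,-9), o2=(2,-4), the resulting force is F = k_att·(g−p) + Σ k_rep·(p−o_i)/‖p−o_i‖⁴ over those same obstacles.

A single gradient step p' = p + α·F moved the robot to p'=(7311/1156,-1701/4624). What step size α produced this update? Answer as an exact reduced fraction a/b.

F_att = 1/4·(g−p) = 1/4·(-11,10) = (-2.7500,2.5000)
o1: d²=185 > ρ²=50 → inactive
o2: d²=34 ≤ ρ²=50; F_rep = 11·(5,3)/34² = (0.0476,0.0285)
F = F_att + ΣF_rep = (-2.7024,2.5285)
Δp = p'−p = (-0.6756,0.6321); α = Δx/Fx = (-781/1156) / (-781/289) = 1/4
check: Δy/Fy = (2923/4624) / (2923/1156) = 1/4 ✓

α = 1/4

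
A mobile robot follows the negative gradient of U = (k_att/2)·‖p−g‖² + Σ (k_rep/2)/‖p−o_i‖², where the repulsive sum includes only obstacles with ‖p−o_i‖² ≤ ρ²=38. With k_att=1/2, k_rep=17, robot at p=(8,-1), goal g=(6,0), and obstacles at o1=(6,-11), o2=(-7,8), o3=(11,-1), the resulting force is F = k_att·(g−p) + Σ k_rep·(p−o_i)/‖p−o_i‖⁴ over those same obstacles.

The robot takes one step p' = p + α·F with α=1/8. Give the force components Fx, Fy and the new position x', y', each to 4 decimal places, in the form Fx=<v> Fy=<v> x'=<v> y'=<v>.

Fx=-1.6296 Fy=0.5000 x'=7.7963 y'=-0.9375

F_att = 1/2·(g−p) = 1/2·(-2,1) = (-1.0000,0.5000)
o1: d²=104 > ρ²=38 → inactive
o2: d²=306 > ρ²=38 → inactive
o3: d²=9 ≤ ρ²=38; F_rep = 17·(-3,0)/9² = (-0.6296,0.0000)
F = F_att + ΣF_rep = (-1.6296,0.5000)
p' = p + 1/8·F = (7.7963,-0.9375)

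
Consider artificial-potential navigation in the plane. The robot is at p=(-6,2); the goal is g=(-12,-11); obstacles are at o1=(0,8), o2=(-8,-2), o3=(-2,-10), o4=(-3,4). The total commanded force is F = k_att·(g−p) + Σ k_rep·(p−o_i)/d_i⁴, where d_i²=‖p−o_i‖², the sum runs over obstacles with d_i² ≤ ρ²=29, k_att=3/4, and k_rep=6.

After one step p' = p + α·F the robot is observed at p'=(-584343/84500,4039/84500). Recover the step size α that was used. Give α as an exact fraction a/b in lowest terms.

F_att = 3/4·(g−p) = 3/4·(-6,-13) = (-4.5000,-9.7500)
o1: d²=72 > ρ²=29 → inactive
o2: d²=20 ≤ ρ²=29; F_rep = 6·(2,4)/20² = (0.0300,0.0600)
o3: d²=160 > ρ²=29 → inactive
o4: d²=13 ≤ ρ²=29; F_rep = 6·(-3,-2)/13² = (-0.1065,-0.0710)
F = F_att + ΣF_rep = (-4.5765,-9.7610)
Δp = p'−p = (-0.9153,-1.9522); α = Δx/Fx = (-77343/84500) / (-77343/16900) = 1/5
check: Δy/Fy = (-164961/84500) / (-164961/16900) = 1/5 ✓

α = 1/5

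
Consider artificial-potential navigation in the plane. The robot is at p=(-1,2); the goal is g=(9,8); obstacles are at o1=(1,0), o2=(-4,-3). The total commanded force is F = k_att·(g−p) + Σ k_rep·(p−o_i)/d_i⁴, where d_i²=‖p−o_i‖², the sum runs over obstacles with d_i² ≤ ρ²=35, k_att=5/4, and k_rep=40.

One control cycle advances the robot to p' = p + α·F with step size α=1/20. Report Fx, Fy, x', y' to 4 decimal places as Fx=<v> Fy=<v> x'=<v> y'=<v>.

Fx=11.3538 Fy=8.9230 x'=-0.4323 y'=2.4462

F_att = 5/4·(g−p) = 5/4·(10,6) = (12.5000,7.5000)
o1: d²=8 ≤ ρ²=35; F_rep = 40·(-2,2)/8² = (-1.2500,1.2500)
o2: d²=34 ≤ ρ²=35; F_rep = 40·(3,5)/34² = (0.1038,0.1730)
F = F_att + ΣF_rep = (11.3538,8.9230)
p' = p + 1/20·F = (-0.4323,2.4462)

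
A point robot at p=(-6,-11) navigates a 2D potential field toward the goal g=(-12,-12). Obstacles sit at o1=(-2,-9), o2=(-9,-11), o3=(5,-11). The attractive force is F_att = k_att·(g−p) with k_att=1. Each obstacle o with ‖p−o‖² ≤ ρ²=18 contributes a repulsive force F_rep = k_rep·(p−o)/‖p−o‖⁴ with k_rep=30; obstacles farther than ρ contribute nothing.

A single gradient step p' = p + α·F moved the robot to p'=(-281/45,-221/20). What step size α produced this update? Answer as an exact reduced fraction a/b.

α = 1/20

F_att = 1·(g−p) = 1·(-6,-1) = (-6.0000,-1.0000)
o1: d²=20 > ρ²=18 → inactive
o2: d²=9 ≤ ρ²=18; F_rep = 30·(3,0)/9² = (1.1111,0.0000)
o3: d²=121 > ρ²=18 → inactive
F = F_att + ΣF_rep = (-4.8889,-1.0000)
Δp = p'−p = (-0.2444,-0.0500); α = Δx/Fx = (-11/45) / (-44/9) = 1/20
check: Δy/Fy = (-1/20) / (-1) = 1/20 ✓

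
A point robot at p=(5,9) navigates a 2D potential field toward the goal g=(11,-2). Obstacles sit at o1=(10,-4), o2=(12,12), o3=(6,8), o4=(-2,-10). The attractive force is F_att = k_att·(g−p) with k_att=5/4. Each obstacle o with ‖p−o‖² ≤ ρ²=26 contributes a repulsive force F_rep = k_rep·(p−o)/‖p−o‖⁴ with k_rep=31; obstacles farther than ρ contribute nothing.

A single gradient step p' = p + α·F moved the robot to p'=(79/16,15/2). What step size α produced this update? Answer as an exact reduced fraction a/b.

α = 1/4

F_att = 5/4·(g−p) = 5/4·(6,-11) = (7.5000,-13.7500)
o1: d²=194 > ρ²=26 → inactive
o2: d²=58 > ρ²=26 → inactive
o3: d²=2 ≤ ρ²=26; F_rep = 31·(-1,1)/2² = (-7.7500,7.7500)
o4: d²=410 > ρ²=26 → inactive
F = F_att + ΣF_rep = (-0.2500,-6.0000)
Δp = p'−p = (-0.0625,-1.5000); α = Δx/Fx = (-1/16) / (-1/4) = 1/4
check: Δy/Fy = (-3/2) / (-6) = 1/4 ✓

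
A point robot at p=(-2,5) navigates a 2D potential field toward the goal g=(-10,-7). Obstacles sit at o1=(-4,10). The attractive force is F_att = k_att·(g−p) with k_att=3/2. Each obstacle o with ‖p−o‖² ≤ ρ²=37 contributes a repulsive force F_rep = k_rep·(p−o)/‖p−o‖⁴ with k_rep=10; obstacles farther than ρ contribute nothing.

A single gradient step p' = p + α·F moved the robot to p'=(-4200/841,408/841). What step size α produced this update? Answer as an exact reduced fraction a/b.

α = 1/4

F_att = 3/2·(g−p) = 3/2·(-8,-12) = (-12.0000,-18.0000)
o1: d²=29 ≤ ρ²=37; F_rep = 10·(2,-5)/29² = (0.0238,-0.0595)
F = F_att + ΣF_rep = (-11.9762,-18.0595)
Δp = p'−p = (-2.9941,-4.5149); α = Δx/Fx = (-2518/841) / (-10072/841) = 1/4
check: Δy/Fy = (-3797/841) / (-15188/841) = 1/4 ✓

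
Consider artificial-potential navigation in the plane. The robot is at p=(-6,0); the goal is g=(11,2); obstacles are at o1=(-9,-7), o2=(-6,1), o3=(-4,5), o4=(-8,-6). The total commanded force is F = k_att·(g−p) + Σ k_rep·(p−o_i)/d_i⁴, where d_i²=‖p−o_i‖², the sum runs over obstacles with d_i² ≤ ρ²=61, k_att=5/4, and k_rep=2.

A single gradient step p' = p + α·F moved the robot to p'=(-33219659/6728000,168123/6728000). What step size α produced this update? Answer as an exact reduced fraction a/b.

F_att = 5/4·(g−p) = 5/4·(17,2) = (21.2500,2.5000)
o1: d²=58 ≤ ρ²=61; F_rep = 2·(3,7)/58² = (0.0018,0.0042)
o2: d²=1 ≤ ρ²=61; F_rep = 2·(0,-1)/1² = (0.0000,-2.0000)
o3: d²=29 ≤ ρ²=61; F_rep = 2·(-2,-5)/29² = (-0.0048,-0.0119)
o4: d²=40 ≤ ρ²=61; F_rep = 2·(2,6)/40² = (0.0025,0.0075)
F = F_att + ΣF_rep = (21.2495,0.4998)
Δp = p'−p = (1.0625,0.0250); α = Δx/Fx = (7148341/6728000) / (7148341/336400) = 1/20
check: Δy/Fy = (168123/6728000) / (168123/336400) = 1/20 ✓

α = 1/20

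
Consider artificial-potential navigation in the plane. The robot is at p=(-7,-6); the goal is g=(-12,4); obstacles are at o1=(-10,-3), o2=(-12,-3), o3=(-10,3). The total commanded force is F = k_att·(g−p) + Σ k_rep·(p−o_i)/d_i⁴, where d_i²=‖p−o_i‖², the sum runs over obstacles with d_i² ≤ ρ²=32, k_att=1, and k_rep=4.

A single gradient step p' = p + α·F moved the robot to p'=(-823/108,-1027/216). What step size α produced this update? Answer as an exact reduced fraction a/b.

α = 1/8

F_att = 1·(g−p) = 1·(-5,10) = (-5.0000,10.0000)
o1: d²=18 ≤ ρ²=32; F_rep = 4·(3,-3)/18² = (0.0370,-0.0370)
o2: d²=34 > ρ²=32 → inactive
o3: d²=90 > ρ²=32 → inactive
F = F_att + ΣF_rep = (-4.9630,9.9630)
Δp = p'−p = (-0.6204,1.2454); α = Δx/Fx = (-67/108) / (-134/27) = 1/8
check: Δy/Fy = (269/216) / (269/27) = 1/8 ✓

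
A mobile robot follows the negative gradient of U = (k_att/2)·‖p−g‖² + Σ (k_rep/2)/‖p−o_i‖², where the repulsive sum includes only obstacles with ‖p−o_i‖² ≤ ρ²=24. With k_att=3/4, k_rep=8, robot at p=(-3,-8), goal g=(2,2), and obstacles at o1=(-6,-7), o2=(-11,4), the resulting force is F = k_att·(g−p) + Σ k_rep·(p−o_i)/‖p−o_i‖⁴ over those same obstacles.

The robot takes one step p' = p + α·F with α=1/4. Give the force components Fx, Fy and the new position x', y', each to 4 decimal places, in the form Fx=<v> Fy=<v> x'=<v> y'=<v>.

Fx=3.9900 Fy=7.4200 x'=-2.0025 y'=-6.1450

F_att = 3/4·(g−p) = 3/4·(5,10) = (3.7500,7.5000)
o1: d²=10 ≤ ρ²=24; F_rep = 8·(3,-1)/10² = (0.2400,-0.0800)
o2: d²=208 > ρ²=24 → inactive
F = F_att + ΣF_rep = (3.9900,7.4200)
p' = p + 1/4·F = (-2.0025,-6.1450)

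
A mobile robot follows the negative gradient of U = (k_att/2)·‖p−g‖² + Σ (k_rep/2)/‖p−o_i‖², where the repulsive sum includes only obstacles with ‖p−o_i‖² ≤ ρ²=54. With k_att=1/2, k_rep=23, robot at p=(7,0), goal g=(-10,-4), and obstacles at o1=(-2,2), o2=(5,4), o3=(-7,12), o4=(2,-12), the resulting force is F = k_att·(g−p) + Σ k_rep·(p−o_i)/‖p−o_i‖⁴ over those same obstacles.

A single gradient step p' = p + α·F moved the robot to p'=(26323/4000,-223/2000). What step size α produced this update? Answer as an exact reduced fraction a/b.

α = 1/20

F_att = 1/2·(g−p) = 1/2·(-17,-4) = (-8.5000,-2.0000)
o1: d²=85 > ρ²=54 → inactive
o2: d²=20 ≤ ρ²=54; F_rep = 23·(2,-4)/20² = (0.1150,-0.2300)
o3: d²=340 > ρ²=54 → inactive
o4: d²=169 > ρ²=54 → inactive
F = F_att + ΣF_rep = (-8.3850,-2.2300)
Δp = p'−p = (-0.4193,-0.1115); α = Δx/Fx = (-1677/4000) / (-1677/200) = 1/20
check: Δy/Fy = (-223/2000) / (-223/100) = 1/20 ✓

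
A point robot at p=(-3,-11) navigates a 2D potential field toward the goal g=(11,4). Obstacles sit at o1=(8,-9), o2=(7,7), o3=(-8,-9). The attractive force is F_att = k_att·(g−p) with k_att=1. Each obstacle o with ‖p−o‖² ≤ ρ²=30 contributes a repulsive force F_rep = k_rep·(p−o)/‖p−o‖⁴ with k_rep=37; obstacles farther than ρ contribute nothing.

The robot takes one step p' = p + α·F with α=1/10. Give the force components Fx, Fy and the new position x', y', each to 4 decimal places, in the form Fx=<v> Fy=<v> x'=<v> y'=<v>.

F_att = 1·(g−p) = 1·(14,15) = (14.0000,15.0000)
o1: d²=125 > ρ²=30 → inactive
o2: d²=424 > ρ²=30 → inactive
o3: d²=29 ≤ ρ²=30; F_rep = 37·(5,-2)/29² = (0.2200,-0.0880)
F = F_att + ΣF_rep = (14.2200,14.9120)
p' = p + 1/10·F = (-1.5780,-9.5088)

Fx=14.2200 Fy=14.9120 x'=-1.5780 y'=-9.5088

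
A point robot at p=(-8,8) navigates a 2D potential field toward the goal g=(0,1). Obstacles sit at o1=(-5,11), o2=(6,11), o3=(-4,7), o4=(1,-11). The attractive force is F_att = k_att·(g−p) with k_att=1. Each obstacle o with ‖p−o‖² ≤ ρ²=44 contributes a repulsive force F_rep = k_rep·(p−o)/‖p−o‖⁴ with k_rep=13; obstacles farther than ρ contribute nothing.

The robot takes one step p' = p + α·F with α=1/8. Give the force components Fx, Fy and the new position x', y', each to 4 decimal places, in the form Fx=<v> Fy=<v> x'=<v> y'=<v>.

Fx=7.6997 Fy=-7.0754 x'=-7.0375 y'=7.1156

F_att = 1·(g−p) = 1·(8,-7) = (8.0000,-7.0000)
o1: d²=18 ≤ ρ²=44; F_rep = 13·(-3,-3)/18² = (-0.1204,-0.1204)
o2: d²=205 > ρ²=44 → inactive
o3: d²=17 ≤ ρ²=44; F_rep = 13·(-4,1)/17² = (-0.1799,0.0450)
o4: d²=442 > ρ²=44 → inactive
F = F_att + ΣF_rep = (7.6997,-7.0754)
p' = p + 1/8·F = (-7.0375,7.1156)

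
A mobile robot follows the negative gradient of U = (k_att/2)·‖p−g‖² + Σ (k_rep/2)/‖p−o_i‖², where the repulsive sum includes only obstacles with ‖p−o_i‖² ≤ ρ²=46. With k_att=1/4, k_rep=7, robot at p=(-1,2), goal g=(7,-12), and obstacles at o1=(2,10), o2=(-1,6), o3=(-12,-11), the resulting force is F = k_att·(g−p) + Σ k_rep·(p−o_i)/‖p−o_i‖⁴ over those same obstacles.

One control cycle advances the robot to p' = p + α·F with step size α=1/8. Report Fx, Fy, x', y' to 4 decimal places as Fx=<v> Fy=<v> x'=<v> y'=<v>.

Fx=2.0000 Fy=-3.6094 x'=-0.7500 y'=1.5488

F_att = 1/4·(g−p) = 1/4·(8,-14) = (2.0000,-3.5000)
o1: d²=73 > ρ²=46 → inactive
o2: d²=16 ≤ ρ²=46; F_rep = 7·(0,-4)/16² = (0.0000,-0.1094)
o3: d²=290 > ρ²=46 → inactive
F = F_att + ΣF_rep = (2.0000,-3.6094)
p' = p + 1/8·F = (-0.7500,1.5488)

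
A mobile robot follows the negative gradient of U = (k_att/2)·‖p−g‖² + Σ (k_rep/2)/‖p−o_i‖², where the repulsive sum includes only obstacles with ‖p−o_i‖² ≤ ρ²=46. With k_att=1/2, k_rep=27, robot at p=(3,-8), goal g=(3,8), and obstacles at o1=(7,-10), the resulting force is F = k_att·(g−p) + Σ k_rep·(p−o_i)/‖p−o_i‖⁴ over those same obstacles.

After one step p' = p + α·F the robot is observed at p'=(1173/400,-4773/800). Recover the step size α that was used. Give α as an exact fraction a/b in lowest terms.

α = 1/4

F_att = 1/2·(g−p) = 1/2·(0,16) = (0.0000,8.0000)
o1: d²=20 ≤ ρ²=46; F_rep = 27·(-4,2)/20² = (-0.2700,0.1350)
F = F_att + ΣF_rep = (-0.2700,8.1350)
Δp = p'−p = (-0.0675,2.0337); α = Δx/Fx = (-27/400) / (-27/100) = 1/4
check: Δy/Fy = (1627/800) / (1627/200) = 1/4 ✓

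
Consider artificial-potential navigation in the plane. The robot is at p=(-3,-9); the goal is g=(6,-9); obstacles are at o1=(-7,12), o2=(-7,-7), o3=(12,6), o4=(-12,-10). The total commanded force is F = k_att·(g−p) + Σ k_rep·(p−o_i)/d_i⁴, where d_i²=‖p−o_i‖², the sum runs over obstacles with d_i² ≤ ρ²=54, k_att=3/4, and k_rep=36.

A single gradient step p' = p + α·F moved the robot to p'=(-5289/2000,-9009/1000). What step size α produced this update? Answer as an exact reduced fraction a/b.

α = 1/20

F_att = 3/4·(g−p) = 3/4·(9,0) = (6.7500,0.0000)
o1: d²=457 > ρ²=54 → inactive
o2: d²=20 ≤ ρ²=54; F_rep = 36·(4,-2)/20² = (0.3600,-0.1800)
o3: d²=450 > ρ²=54 → inactive
o4: d²=82 > ρ²=54 → inactive
F = F_att + ΣF_rep = (7.1100,-0.1800)
Δp = p'−p = (0.3555,-0.0090); α = Δx/Fx = (711/2000) / (711/100) = 1/20
check: Δy/Fy = (-9/1000) / (-9/50) = 1/20 ✓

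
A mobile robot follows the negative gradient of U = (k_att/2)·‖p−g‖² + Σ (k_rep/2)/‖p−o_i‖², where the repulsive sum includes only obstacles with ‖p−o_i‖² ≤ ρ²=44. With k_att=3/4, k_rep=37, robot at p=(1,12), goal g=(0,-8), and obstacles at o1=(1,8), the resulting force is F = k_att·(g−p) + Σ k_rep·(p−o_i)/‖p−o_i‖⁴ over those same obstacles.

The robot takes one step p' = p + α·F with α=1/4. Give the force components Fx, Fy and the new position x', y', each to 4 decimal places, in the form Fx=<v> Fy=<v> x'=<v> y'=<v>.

F_att = 3/4·(g−p) = 3/4·(-1,-20) = (-0.7500,-15.0000)
o1: d²=16 ≤ ρ²=44; F_rep = 37·(0,4)/16² = (0.0000,0.5781)
F = F_att + ΣF_rep = (-0.7500,-14.4219)
p' = p + 1/4·F = (0.8125,8.3945)

Fx=-0.7500 Fy=-14.4219 x'=0.8125 y'=8.3945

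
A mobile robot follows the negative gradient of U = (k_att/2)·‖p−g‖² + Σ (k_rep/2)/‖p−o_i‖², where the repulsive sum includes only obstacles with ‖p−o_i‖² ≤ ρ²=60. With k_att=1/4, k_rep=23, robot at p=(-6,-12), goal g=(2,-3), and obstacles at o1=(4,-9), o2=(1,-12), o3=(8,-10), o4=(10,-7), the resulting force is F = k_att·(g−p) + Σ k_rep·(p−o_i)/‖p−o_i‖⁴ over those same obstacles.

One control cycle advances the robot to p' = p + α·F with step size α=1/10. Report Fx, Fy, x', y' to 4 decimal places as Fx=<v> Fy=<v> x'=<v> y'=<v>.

Fx=1.9329 Fy=2.2500 x'=-5.8067 y'=-11.7750

F_att = 1/4·(g−p) = 1/4·(8,9) = (2.0000,2.2500)
o1: d²=109 > ρ²=60 → inactive
o2: d²=49 ≤ ρ²=60; F_rep = 23·(-7,0)/49² = (-0.0671,0.0000)
o3: d²=200 > ρ²=60 → inactive
o4: d²=281 > ρ²=60 → inactive
F = F_att + ΣF_rep = (1.9329,2.2500)
p' = p + 1/10·F = (-5.8067,-11.7750)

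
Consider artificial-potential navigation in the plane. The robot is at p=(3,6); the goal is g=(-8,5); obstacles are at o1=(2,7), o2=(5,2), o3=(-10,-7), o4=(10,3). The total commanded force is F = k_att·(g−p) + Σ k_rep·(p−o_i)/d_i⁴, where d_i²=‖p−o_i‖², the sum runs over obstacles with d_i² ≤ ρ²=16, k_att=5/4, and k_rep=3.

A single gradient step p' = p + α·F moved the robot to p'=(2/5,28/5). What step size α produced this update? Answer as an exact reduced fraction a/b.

α = 1/5

F_att = 5/4·(g−p) = 5/4·(-11,-1) = (-13.7500,-1.2500)
o1: d²=2 ≤ ρ²=16; F_rep = 3·(1,-1)/2² = (0.7500,-0.7500)
o2: d²=20 > ρ²=16 → inactive
o3: d²=338 > ρ²=16 → inactive
o4: d²=58 > ρ²=16 → inactive
F = F_att + ΣF_rep = (-13.0000,-2.0000)
Δp = p'−p = (-2.6000,-0.4000); α = Δx/Fx = (-13/5) / (-13) = 1/5
check: Δy/Fy = (-2/5) / (-2) = 1/5 ✓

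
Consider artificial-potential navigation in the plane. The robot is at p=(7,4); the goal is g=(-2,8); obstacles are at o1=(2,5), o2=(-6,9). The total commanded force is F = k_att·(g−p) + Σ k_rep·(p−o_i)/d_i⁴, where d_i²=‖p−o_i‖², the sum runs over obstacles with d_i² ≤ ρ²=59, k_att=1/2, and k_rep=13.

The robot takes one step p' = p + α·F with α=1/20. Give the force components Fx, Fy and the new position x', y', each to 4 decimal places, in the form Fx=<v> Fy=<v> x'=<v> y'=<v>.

Fx=-4.4038 Fy=1.9808 x'=6.7798 y'=4.0990

F_att = 1/2·(g−p) = 1/2·(-9,4) = (-4.5000,2.0000)
o1: d²=26 ≤ ρ²=59; F_rep = 13·(5,-1)/26² = (0.0962,-0.0192)
o2: d²=194 > ρ²=59 → inactive
F = F_att + ΣF_rep = (-4.4038,1.9808)
p' = p + 1/20·F = (6.7798,4.0990)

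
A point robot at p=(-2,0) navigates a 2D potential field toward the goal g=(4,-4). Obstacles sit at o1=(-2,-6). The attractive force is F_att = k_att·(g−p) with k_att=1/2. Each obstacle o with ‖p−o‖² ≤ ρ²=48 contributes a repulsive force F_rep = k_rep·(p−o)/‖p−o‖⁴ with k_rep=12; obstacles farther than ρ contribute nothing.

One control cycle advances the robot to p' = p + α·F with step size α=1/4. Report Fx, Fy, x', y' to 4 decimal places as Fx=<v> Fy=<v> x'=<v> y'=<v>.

Fx=3.0000 Fy=-1.9444 x'=-1.2500 y'=-0.4861

F_att = 1/2·(g−p) = 1/2·(6,-4) = (3.0000,-2.0000)
o1: d²=36 ≤ ρ²=48; F_rep = 12·(0,6)/36² = (0.0000,0.0556)
F = F_att + ΣF_rep = (3.0000,-1.9444)
p' = p + 1/4·F = (-1.2500,-0.4861)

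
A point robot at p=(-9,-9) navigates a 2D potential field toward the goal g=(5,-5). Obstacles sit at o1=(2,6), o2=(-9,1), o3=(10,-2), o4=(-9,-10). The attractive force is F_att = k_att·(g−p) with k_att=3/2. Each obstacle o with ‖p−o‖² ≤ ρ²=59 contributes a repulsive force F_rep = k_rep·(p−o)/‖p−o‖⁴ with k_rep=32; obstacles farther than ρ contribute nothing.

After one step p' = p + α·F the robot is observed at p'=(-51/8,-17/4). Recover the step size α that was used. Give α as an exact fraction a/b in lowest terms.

F_att = 3/2·(g−p) = 3/2·(14,4) = (21.0000,6.0000)
o1: d²=346 > ρ²=59 → inactive
o2: d²=100 > ρ²=59 → inactive
o3: d²=410 > ρ²=59 → inactive
o4: d²=1 ≤ ρ²=59; F_rep = 32·(0,1)/1² = (0.0000,32.0000)
F = F_att + ΣF_rep = (21.0000,38.0000)
Δp = p'−p = (2.6250,4.7500); α = Δx/Fx = (21/8) / (21) = 1/8
check: Δy/Fy = (19/4) / (38) = 1/8 ✓

α = 1/8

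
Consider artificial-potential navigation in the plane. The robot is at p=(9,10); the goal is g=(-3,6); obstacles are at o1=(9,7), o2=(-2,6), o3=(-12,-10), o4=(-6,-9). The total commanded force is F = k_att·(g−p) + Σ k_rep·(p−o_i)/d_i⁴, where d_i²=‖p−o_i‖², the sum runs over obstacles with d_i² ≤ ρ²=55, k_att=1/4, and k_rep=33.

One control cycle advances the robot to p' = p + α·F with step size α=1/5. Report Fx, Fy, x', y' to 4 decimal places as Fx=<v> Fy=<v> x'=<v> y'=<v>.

F_att = 1/4·(g−p) = 1/4·(-12,-4) = (-3.0000,-1.0000)
o1: d²=9 ≤ ρ²=55; F_rep = 33·(0,3)/9² = (0.0000,1.2222)
o2: d²=137 > ρ²=55 → inactive
o3: d²=841 > ρ²=55 → inactive
o4: d²=586 > ρ²=55 → inactive
F = F_att + ΣF_rep = (-3.0000,0.2222)
p' = p + 1/5·F = (8.4000,10.0444)

Fx=-3.0000 Fy=0.2222 x'=8.4000 y'=10.0444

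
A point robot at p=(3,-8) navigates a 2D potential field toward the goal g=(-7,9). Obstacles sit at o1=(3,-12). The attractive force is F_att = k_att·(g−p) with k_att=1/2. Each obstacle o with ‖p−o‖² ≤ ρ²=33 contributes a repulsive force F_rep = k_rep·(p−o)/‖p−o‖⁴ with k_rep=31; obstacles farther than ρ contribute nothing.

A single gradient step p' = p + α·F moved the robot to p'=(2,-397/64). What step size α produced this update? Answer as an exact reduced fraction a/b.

F_att = 1/2·(g−p) = 1/2·(-10,17) = (-5.0000,8.5000)
o1: d²=16 ≤ ρ²=33; F_rep = 31·(0,4)/16² = (0.0000,0.4844)
F = F_att + ΣF_rep = (-5.0000,8.9844)
Δp = p'−p = (-1.0000,1.7969); α = Δx/Fx = (-1) / (-5) = 1/5
check: Δy/Fy = (115/64) / (575/64) = 1/5 ✓

α = 1/5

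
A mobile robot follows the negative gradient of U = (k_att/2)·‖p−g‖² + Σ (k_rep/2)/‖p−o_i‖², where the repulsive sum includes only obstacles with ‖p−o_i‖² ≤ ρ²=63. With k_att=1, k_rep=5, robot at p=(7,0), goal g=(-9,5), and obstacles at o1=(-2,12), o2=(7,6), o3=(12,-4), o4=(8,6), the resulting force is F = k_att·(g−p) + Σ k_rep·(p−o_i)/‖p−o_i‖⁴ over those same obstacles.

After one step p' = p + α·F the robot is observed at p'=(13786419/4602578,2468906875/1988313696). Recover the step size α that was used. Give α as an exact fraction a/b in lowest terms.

F_att = 1·(g−p) = 1·(-16,5) = (-16.0000,5.0000)
o1: d²=225 > ρ²=63 → inactive
o2: d²=36 ≤ ρ²=63; F_rep = 5·(0,-6)/36² = (0.0000,-0.0231)
o3: d²=41 ≤ ρ²=63; F_rep = 5·(-5,4)/41² = (-0.0149,0.0119)
o4: d²=37 ≤ ρ²=63; F_rep = 5·(-1,-6)/37² = (-0.0037,-0.0219)
F = F_att + ΣF_rep = (-16.0185,4.9668)
Δp = p'−p = (-4.0046,1.2417); α = Δx/Fx = (-18431627/4602578) / (-36863254/2301289) = 1/4
check: Δy/Fy = (2468906875/1988313696) / (2468906875/497078424) = 1/4 ✓

α = 1/4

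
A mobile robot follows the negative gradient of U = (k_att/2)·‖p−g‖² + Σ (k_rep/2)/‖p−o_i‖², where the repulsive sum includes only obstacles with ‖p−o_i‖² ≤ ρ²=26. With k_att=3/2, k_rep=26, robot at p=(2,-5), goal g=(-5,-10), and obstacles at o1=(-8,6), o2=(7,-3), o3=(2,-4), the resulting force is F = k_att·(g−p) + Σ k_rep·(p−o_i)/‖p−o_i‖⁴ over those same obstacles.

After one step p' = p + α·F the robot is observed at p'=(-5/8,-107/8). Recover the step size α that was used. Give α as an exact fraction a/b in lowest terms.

F_att = 3/2·(g−p) = 3/2·(-7,-5) = (-10.5000,-7.5000)
o1: d²=221 > ρ²=26 → inactive
o2: d²=29 > ρ²=26 → inactive
o3: d²=1 ≤ ρ²=26; F_rep = 26·(0,-1)/1² = (0.0000,-26.0000)
F = F_att + ΣF_rep = (-10.5000,-33.5000)
Δp = p'−p = (-2.6250,-8.3750); α = Δx/Fx = (-21/8) / (-21/2) = 1/4
check: Δy/Fy = (-67/8) / (-67/2) = 1/4 ✓

α = 1/4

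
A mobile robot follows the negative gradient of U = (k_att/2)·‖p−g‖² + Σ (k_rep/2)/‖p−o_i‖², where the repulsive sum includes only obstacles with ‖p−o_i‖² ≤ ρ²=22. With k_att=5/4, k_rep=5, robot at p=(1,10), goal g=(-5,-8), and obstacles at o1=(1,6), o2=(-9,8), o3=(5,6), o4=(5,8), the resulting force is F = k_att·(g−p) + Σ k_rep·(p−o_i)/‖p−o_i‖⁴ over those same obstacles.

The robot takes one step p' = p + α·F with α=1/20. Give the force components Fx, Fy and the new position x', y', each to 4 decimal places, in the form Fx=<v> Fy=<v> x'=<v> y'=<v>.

F_att = 5/4·(g−p) = 5/4·(-6,-18) = (-7.5000,-22.5000)
o1: d²=16 ≤ ρ²=22; F_rep = 5·(0,4)/16² = (0.0000,0.0781)
o2: d²=104 > ρ²=22 → inactive
o3: d²=32 > ρ²=22 → inactive
o4: d²=20 ≤ ρ²=22; F_rep = 5·(-4,2)/20² = (-0.0500,0.0250)
F = F_att + ΣF_rep = (-7.5500,-22.3969)
p' = p + 1/20·F = (0.6225,8.8802)

Fx=-7.5500 Fy=-22.3969 x'=0.6225 y'=8.8802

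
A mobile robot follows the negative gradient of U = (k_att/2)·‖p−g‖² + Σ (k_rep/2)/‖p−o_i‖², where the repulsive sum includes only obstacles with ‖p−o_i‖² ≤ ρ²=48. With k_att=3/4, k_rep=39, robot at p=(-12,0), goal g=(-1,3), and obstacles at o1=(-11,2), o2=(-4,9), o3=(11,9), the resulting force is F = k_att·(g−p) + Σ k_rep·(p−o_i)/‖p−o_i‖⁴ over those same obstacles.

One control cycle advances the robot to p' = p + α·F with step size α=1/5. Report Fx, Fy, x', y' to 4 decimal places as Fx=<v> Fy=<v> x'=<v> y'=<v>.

F_att = 3/4·(g−p) = 3/4·(11,3) = (8.2500,2.2500)
o1: d²=5 ≤ ρ²=48; F_rep = 39·(-1,-2)/5² = (-1.5600,-3.1200)
o2: d²=145 > ρ²=48 → inactive
o3: d²=610 > ρ²=48 → inactive
F = F_att + ΣF_rep = (6.6900,-0.8700)
p' = p + 1/5·F = (-10.6620,-0.1740)

Fx=6.6900 Fy=-0.8700 x'=-10.6620 y'=-0.1740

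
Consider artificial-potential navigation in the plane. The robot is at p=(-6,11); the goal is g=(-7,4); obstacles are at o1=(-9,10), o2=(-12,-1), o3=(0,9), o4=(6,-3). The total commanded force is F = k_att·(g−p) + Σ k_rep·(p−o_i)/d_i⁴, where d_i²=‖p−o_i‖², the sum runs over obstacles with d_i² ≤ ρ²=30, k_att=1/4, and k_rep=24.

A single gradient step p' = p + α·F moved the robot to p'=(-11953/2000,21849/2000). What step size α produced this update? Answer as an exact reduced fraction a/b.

α = 1/20

F_att = 1/4·(g−p) = 1/4·(-1,-7) = (-0.2500,-1.7500)
o1: d²=10 ≤ ρ²=30; F_rep = 24·(3,1)/10² = (0.7200,0.2400)
o2: d²=180 > ρ²=30 → inactive
o3: d²=40 > ρ²=30 → inactive
o4: d²=340 > ρ²=30 → inactive
F = F_att + ΣF_rep = (0.4700,-1.5100)
Δp = p'−p = (0.0235,-0.0755); α = Δx/Fx = (47/2000) / (47/100) = 1/20
check: Δy/Fy = (-151/2000) / (-151/100) = 1/20 ✓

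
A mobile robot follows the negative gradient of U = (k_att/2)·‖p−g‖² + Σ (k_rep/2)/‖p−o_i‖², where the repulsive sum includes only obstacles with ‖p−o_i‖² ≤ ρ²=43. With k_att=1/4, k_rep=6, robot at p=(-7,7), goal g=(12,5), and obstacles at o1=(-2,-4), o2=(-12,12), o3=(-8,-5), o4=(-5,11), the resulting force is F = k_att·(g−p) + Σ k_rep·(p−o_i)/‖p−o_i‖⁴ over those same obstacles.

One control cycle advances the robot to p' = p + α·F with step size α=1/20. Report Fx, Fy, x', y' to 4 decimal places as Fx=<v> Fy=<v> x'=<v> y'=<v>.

F_att = 1/4·(g−p) = 1/4·(19,-2) = (4.7500,-0.5000)
o1: d²=146 > ρ²=43 → inactive
o2: d²=50 > ρ²=43 → inactive
o3: d²=145 > ρ²=43 → inactive
o4: d²=20 ≤ ρ²=43; F_rep = 6·(-2,-4)/20² = (-0.0300,-0.0600)
F = F_att + ΣF_rep = (4.7200,-0.5600)
p' = p + 1/20·F = (-6.7640,6.9720)

Fx=4.7200 Fy=-0.5600 x'=-6.7640 y'=6.9720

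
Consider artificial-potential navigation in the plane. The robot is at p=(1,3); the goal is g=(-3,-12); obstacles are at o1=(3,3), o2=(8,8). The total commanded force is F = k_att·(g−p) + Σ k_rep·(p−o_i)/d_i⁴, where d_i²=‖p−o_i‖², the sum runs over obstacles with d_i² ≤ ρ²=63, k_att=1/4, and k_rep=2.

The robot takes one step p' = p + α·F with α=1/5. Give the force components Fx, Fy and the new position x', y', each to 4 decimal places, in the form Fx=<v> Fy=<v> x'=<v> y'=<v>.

F_att = 1/4·(g−p) = 1/4·(-4,-15) = (-1.0000,-3.7500)
o1: d²=4 ≤ ρ²=63; F_rep = 2·(-2,0)/4² = (-0.2500,0.0000)
o2: d²=74 > ρ²=63 → inactive
F = F_att + ΣF_rep = (-1.2500,-3.7500)
p' = p + 1/5·F = (0.7500,2.2500)

Fx=-1.2500 Fy=-3.7500 x'=0.7500 y'=2.2500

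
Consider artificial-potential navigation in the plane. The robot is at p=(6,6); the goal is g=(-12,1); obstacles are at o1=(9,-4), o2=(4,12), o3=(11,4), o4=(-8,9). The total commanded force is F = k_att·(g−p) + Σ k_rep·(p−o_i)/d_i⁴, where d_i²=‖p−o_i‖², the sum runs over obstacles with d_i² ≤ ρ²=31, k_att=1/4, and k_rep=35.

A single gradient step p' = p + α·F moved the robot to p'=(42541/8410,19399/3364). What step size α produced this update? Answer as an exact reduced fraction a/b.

F_att = 1/4·(g−p) = 1/4·(-18,-5) = (-4.5000,-1.2500)
o1: d²=109 > ρ²=31 → inactive
o2: d²=40 > ρ²=31 → inactive
o3: d²=29 ≤ ρ²=31; F_rep = 35·(-5,2)/29² = (-0.2081,0.0832)
o4: d²=205 > ρ²=31 → inactive
F = F_att + ΣF_rep = (-4.7081,-1.1668)
Δp = p'−p = (-0.9416,-0.2334); α = Δx/Fx = (-7919/8410) / (-7919/1682) = 1/5
check: Δy/Fy = (-785/3364) / (-3925/3364) = 1/5 ✓

α = 1/5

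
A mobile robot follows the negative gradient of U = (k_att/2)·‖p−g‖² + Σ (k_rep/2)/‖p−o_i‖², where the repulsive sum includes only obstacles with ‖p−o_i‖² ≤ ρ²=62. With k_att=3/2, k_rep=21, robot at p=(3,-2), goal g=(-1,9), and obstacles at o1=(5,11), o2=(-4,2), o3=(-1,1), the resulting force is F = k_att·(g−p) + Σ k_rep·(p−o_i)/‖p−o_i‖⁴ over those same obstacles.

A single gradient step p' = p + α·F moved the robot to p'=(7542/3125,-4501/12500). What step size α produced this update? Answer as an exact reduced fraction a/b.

F_att = 3/2·(g−p) = 3/2·(-4,11) = (-6.0000,16.5000)
o1: d²=173 > ρ²=62 → inactive
o2: d²=65 > ρ²=62 → inactive
o3: d²=25 ≤ ρ²=62; F_rep = 21·(4,-3)/25² = (0.1344,-0.1008)
F = F_att + ΣF_rep = (-5.8656,16.3992)
Δp = p'−p = (-0.5866,1.6399); α = Δx/Fx = (-1833/3125) / (-3666/625) = 1/10
check: Δy/Fy = (20499/12500) / (20499/1250) = 1/10 ✓

α = 1/10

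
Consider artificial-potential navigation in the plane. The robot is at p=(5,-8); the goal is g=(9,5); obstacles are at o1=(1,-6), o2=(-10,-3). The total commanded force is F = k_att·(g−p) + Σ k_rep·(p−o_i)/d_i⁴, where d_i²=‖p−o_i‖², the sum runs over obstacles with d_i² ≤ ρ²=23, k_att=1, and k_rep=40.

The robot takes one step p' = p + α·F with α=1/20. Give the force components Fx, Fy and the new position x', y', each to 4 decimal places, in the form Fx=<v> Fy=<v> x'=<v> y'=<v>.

F_att = 1·(g−p) = 1·(4,13) = (4.0000,13.0000)
o1: d²=20 ≤ ρ²=23; F_rep = 40·(4,-2)/20² = (0.4000,-0.2000)
o2: d²=250 > ρ²=23 → inactive
F = F_att + ΣF_rep = (4.4000,12.8000)
p' = p + 1/20·F = (5.2200,-7.3600)

Fx=4.4000 Fy=12.8000 x'=5.2200 y'=-7.3600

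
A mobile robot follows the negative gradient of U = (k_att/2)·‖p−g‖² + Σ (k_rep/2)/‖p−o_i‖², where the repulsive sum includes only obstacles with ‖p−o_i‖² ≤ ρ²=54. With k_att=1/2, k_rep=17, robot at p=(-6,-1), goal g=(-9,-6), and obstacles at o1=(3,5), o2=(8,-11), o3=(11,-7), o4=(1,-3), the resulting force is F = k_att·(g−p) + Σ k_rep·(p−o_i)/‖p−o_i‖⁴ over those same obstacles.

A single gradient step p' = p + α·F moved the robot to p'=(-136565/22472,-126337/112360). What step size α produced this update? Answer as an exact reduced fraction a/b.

F_att = 1/2·(g−p) = 1/2·(-3,-5) = (-1.5000,-2.5000)
o1: d²=117 > ρ²=54 → inactive
o2: d²=296 > ρ²=54 → inactive
o3: d²=325 > ρ²=54 → inactive
o4: d²=53 ≤ ρ²=54; F_rep = 17·(-7,2)/53² = (-0.0424,0.0121)
F = F_att + ΣF_rep = (-1.5424,-2.4879)
Δp = p'−p = (-0.0771,-0.1244); α = Δx/Fx = (-1733/22472) / (-8665/5618) = 1/20
check: Δy/Fy = (-13977/112360) / (-13977/5618) = 1/20 ✓

α = 1/20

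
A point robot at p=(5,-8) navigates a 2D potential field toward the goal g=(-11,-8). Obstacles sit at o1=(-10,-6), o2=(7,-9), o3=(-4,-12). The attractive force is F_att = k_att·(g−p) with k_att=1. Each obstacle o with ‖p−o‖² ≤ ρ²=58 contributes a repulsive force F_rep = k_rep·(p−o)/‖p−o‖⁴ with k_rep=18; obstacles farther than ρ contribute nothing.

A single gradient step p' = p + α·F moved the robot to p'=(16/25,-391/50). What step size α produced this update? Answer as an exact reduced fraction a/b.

α = 1/4

F_att = 1·(g−p) = 1·(-16,0) = (-16.0000,0.0000)
o1: d²=229 > ρ²=58 → inactive
o2: d²=5 ≤ ρ²=58; F_rep = 18·(-2,1)/5² = (-1.4400,0.7200)
o3: d²=97 > ρ²=58 → inactive
F = F_att + ΣF_rep = (-17.4400,0.7200)
Δp = p'−p = (-4.3600,0.1800); α = Δx/Fx = (-109/25) / (-436/25) = 1/4
check: Δy/Fy = (9/50) / (18/25) = 1/4 ✓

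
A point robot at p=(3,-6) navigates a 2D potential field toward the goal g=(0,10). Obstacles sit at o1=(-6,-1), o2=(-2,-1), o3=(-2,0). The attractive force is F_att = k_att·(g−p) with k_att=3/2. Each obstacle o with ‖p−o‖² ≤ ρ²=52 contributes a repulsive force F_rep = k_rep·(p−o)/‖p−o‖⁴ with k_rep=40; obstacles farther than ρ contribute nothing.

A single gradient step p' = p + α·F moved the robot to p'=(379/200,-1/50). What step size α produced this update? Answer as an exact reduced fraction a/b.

F_att = 3/2·(g−p) = 3/2·(-3,16) = (-4.5000,24.0000)
o1: d²=106 > ρ²=52 → inactive
o2: d²=50 ≤ ρ²=52; F_rep = 40·(5,-5)/50² = (0.0800,-0.0800)
o3: d²=61 > ρ²=52 → inactive
F = F_att + ΣF_rep = (-4.4200,23.9200)
Δp = p'−p = (-1.1050,5.9800); α = Δx/Fx = (-221/200) / (-221/50) = 1/4
check: Δy/Fy = (299/50) / (598/25) = 1/4 ✓

α = 1/4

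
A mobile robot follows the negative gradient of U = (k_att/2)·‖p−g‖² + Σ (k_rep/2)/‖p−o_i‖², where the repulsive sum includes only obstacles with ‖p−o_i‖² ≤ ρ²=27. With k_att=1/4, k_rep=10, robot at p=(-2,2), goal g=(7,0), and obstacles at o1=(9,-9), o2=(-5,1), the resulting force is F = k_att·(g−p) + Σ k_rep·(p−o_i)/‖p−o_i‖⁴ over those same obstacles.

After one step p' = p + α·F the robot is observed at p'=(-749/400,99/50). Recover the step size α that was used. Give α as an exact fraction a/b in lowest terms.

α = 1/20

F_att = 1/4·(g−p) = 1/4·(9,-2) = (2.2500,-0.5000)
o1: d²=242 > ρ²=27 → inactive
o2: d²=10 ≤ ρ²=27; F_rep = 10·(3,1)/10² = (0.3000,0.1000)
F = F_att + ΣF_rep = (2.5500,-0.4000)
Δp = p'−p = (0.1275,-0.0200); α = Δx/Fx = (51/400) / (51/20) = 1/20
check: Δy/Fy = (-1/50) / (-2/5) = 1/20 ✓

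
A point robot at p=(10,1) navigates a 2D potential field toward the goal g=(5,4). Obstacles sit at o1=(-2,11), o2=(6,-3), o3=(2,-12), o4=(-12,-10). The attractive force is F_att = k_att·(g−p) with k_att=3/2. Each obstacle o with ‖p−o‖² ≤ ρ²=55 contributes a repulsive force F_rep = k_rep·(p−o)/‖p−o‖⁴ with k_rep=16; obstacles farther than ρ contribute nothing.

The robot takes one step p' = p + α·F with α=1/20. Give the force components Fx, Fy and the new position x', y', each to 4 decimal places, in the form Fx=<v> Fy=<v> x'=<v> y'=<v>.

F_att = 3/2·(g−p) = 3/2·(-5,3) = (-7.5000,4.5000)
o1: d²=244 > ρ²=55 → inactive
o2: d²=32 ≤ ρ²=55; F_rep = 16·(4,4)/32² = (0.0625,0.0625)
o3: d²=233 > ρ²=55 → inactive
o4: d²=605 > ρ²=55 → inactive
F = F_att + ΣF_rep = (-7.4375,4.5625)
p' = p + 1/20·F = (9.6281,1.2281)

Fx=-7.4375 Fy=4.5625 x'=9.6281 y'=1.2281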